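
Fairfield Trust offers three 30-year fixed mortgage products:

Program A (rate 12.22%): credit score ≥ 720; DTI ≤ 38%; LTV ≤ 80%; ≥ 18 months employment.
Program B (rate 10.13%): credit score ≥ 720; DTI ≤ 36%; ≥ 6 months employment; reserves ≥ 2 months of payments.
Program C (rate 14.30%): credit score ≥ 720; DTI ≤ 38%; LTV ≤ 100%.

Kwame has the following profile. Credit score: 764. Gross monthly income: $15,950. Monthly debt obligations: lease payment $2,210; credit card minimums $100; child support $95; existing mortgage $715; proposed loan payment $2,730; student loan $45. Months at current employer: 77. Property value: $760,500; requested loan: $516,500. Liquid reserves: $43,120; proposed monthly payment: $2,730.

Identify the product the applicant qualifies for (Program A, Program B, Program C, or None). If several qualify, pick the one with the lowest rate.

Total debts = (2,210 + 100 + 95 + 715 + 2,730 + 45) = 5,895; DTI = 5,895/15,950 = 37%.
LTV = 516,500/760,500 = 67.9%.
Reserves = 43,120/2,730 = 15.8 months.
Program A: score 764 ≥ 720; DTI 37% ≤ 38%; LTV 67.9% ≤ 80%; employment 77 ≥ 18 mo → qualifies.
Program B: score 764 ≥ 720; DTI 37% > 36%; employment 77 ≥ 6 mo; reserves 15.8 ≥ 2 mo → does not qualify.
Program C: score 764 ≥ 720; DTI 37% ≤ 38%; LTV 67.9% ≤ 100% → qualifies.
Qualifying: Program A, Program C. Lowest rate is 12.22% → Program A.

Program A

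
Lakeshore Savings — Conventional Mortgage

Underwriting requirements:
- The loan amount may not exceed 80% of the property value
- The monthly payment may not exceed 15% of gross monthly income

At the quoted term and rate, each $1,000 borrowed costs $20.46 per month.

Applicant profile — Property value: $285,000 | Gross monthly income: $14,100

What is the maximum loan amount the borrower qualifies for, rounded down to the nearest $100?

Payment cap: 15% × $14,100 = $2,115/month.
At $20.46 per $1,000, that supports 2,115/20.46 × 1,000 ≈ $103,372 → $103,300.
LTV cap: 80% × $285,000 = $228,000 → $228,000.
Binding constraint: payment-to-income.

$103,300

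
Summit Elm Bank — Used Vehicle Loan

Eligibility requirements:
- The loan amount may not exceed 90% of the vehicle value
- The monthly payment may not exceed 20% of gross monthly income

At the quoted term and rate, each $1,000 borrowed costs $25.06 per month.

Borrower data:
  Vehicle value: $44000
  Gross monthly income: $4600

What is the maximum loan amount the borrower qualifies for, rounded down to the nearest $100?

$36,700

Payment cap: 20% × $4,600 = $920/month.
At $25.06 per $1,000, that supports 920/25.06 × 1,000 ≈ $36,711 → $36,700.
LTV cap: 90% × $44,000 = $39,600 → $39,600.
Binding constraint: payment-to-income.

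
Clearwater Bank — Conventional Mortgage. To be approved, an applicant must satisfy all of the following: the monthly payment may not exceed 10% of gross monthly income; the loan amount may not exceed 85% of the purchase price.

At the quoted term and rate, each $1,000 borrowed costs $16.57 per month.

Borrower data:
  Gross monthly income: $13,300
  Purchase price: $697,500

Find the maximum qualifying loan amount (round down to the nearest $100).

Payment cap: 10% × $13,300 = $1,330/month.
At $16.57 per $1,000, that supports 1,330/16.57 × 1,000 ≈ $80,265 → $80,200.
LTV cap: 85% × $697,500 = $592,875 → $592,800.
Binding constraint: payment-to-income.

$80,200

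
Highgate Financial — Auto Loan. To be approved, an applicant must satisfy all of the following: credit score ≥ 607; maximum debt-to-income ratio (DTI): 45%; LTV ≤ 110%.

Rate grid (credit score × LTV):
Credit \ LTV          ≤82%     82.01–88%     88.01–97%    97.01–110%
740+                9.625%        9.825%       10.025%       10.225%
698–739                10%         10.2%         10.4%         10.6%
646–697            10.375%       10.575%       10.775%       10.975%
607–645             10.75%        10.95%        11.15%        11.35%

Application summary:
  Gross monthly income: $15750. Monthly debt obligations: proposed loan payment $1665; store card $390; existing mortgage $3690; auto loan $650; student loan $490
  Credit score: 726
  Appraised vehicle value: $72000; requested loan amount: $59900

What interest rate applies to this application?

10.2%

Credit score 726 ≥ 607; Total monthly debts = (1,665 + 390 + 3,690 + 650 + 490) = 6,885. Debt-to-income = 6,885/15,750 = 43.7% — meets 45% limit
LTV: 59,900 ÷ 72,000 = 83.2%, within 110% cap
Score 726 is in the 698–739 band; LTV 83.2% is in the 82.01–88% band → 10.2%.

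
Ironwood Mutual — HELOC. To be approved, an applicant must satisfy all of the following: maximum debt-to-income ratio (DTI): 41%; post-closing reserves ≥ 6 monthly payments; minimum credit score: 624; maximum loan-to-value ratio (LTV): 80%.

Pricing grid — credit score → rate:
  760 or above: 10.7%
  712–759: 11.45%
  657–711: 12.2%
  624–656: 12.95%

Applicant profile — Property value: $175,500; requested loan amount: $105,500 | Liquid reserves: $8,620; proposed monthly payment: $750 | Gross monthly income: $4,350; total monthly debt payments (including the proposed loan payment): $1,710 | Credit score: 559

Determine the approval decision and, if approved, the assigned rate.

Denied

Credit score 559 < 624 (below minimum)
Liquid reserves cover 8,620/750 = 11.5 months — ≥ 6 required
DTI: 1,710 ÷ 4,350 = 39.3%, within the 41% cap
LTV = 105,500/175,500 = 60.1% ≤ 80%
Not all requirements met → denied.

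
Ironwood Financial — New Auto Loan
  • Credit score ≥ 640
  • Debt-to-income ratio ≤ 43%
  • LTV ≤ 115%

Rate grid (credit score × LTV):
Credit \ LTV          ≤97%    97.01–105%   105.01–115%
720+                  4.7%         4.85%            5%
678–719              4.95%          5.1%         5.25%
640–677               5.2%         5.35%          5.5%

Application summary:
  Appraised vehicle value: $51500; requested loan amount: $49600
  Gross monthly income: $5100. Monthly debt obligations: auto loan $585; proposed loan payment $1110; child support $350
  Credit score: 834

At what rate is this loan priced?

Credit score 834 ≥ 640; Total monthly debts = (585 + 1,110 + 350) = 2,045. DTI = 2,045/5,100 = 40.1% ≤ 43%
Loan-to-value = 49,600/51,500 = 96.3% — pass (115% max)
Row: 834 falls in 720+. Column: 96.3% falls in ≤97%. Rate = 4.7%.

4.7%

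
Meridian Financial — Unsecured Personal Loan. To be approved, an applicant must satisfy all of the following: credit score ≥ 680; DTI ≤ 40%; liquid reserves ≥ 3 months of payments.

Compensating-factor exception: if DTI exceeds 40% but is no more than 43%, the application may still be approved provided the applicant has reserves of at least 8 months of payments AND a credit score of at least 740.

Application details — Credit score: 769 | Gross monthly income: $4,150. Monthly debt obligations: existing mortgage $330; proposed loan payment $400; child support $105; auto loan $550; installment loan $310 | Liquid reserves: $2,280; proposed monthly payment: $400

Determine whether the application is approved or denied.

Credit score 769 ≥ 680 (meets base)
Total debts = (330 + 400 + 105 + 550 + 310) = 1,695. DTI = 1,695/4,150 = 40.8% > 40% — standard DTI limit exceeded.
Reserves = 2,280/400 = 5.7 months ≥ 3
DTI 40.8% is within the 40%–43% exception band; checking compensating factors.
Override check — reserves: 5.7 mo (short of 8); score: 769 (ok).
Compensating-factor requirement not fully met.

Denied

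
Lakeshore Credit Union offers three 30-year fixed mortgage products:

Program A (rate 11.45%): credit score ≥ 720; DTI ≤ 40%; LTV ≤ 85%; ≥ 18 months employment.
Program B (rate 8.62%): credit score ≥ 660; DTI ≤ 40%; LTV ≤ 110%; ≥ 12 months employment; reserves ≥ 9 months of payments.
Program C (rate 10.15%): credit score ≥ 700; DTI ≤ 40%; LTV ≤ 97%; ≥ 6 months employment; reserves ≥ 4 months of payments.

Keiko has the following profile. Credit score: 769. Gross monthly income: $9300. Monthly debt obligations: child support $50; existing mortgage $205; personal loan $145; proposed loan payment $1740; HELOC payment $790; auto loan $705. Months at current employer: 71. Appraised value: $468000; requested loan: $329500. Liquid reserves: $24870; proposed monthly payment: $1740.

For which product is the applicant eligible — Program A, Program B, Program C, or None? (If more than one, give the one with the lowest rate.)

Total debts = (50 + 205 + 145 + 1,740 + 790 + 705) = 3,635; DTI = 3,635/9,300 = 39.1%.
LTV = 329,500/468,000 = 70.4%.
Reserves = 24,870/1,740 = 14.3 months.
Program A: score 769 ≥ 720; DTI 39.1% ≤ 40%; LTV 70.4% ≤ 85%; employment 71 ≥ 18 mo → qualifies.
Program B: score 769 ≥ 660; DTI 39.1% ≤ 40%; LTV 70.4% ≤ 110%; employment 71 ≥ 12 mo; reserves 14.3 ≥ 9 mo → qualifies.
Program C: score 769 ≥ 700; DTI 39.1% ≤ 40%; LTV 70.4% ≤ 97%; employment 71 ≥ 6 mo; reserves 14.3 ≥ 4 mo → qualifies.
Qualifying: Program A, Program B, Program C. Lowest rate is 8.62% → Program B.

Program B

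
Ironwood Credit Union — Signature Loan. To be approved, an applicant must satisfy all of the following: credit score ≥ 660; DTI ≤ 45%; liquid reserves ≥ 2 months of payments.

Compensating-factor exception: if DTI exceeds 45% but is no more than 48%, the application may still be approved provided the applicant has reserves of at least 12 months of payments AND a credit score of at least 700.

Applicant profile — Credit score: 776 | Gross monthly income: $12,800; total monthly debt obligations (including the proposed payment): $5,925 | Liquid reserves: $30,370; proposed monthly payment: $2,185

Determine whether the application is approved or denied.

Credit score 776 ≥ 660 (meets base)
DTI: 5,925 ÷ 12,800 = 46.3%, over the 45% base limit.
Reserves = 30,370/2,185 = 13.9 months ≥ 2
46.3% falls in the override range (45%–48%), so the compensating-factor test applies.
Reserves 13.9 ≥ 12 months; credit score 776 ≥ 700.
Both override conditions satisfied; DTI exception granted.

Approved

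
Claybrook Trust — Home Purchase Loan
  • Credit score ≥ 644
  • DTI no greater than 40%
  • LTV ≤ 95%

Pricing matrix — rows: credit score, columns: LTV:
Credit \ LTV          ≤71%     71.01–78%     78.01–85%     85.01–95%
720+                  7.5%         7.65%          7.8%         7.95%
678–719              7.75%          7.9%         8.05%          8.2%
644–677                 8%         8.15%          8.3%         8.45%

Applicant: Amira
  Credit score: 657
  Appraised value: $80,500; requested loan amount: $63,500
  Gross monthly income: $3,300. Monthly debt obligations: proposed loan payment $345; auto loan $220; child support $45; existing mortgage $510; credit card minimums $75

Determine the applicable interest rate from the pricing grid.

8.3%

Credit score 657 ≥ 644; Total monthly debts = (345 + 220 + 45 + 510 + 75) = 1,195. DTI: 1,195 ÷ 3,300 = 36.2%, within the 40% cap
Loan-to-value = 63,500/80,500 = 78.9% — pass (95% max)
Score 657 is in the 644–677 band; LTV 78.9% is in the 78.01–85% band → 8.3%.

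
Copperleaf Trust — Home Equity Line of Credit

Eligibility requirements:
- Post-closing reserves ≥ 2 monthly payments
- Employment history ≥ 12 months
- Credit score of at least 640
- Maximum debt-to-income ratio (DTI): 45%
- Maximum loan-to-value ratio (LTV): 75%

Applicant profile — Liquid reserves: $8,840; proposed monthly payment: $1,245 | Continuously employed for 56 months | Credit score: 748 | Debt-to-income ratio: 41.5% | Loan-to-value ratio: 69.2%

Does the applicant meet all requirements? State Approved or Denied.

Reserves: 8,840 ÷ 1,245 = 7.1 months (meets 2-month minimum)
Employment 56 ≥ 12 months
Credit score 748 ≥ 640 (meets)
DTI 41.5% is within the 45% limit
LTV 69.2% — within 75%
All criteria satisfied.

Approved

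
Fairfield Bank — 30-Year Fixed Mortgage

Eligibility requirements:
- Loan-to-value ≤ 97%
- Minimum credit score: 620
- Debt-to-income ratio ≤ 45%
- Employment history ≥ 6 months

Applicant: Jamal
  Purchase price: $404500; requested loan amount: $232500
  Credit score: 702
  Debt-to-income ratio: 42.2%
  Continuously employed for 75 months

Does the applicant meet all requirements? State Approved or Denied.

Approved

LTV = 232,500/404,500 = 57.5% ≤ 97%
Credit score 702 ≥ 620 (meets)
Debt-to-income 42.2% vs 45% cap — pass
Employment 75 ≥ 6 months
All criteria satisfied.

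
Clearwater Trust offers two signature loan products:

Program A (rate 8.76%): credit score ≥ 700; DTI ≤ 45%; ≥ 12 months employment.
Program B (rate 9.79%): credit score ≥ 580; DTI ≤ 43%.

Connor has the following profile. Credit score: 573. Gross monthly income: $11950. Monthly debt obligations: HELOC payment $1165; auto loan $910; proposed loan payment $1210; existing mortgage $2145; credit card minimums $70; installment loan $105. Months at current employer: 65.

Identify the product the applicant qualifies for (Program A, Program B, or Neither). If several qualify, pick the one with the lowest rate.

Neither

Total debts = (1,165 + 910 + 1,210 + 2,145 + 70 + 105) = 5,605; DTI = 5,605/11,950 = 46.9%.
Program A: score 573 < 700; DTI 46.9% > 45%; employment 65 ≥ 12 mo → does not qualify.
Program B: score 573 < 580; DTI 46.9% > 43% → does not qualify.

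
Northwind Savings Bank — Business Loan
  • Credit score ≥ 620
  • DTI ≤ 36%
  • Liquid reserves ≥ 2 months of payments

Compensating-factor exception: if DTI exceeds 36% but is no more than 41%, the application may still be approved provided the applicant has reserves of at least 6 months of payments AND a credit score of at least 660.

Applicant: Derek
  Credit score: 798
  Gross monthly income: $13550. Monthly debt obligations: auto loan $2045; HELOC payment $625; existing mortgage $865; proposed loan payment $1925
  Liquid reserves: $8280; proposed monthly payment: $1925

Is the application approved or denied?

Denied

Credit score 798 ≥ 620 (meets base)
Total debts = (2,045 + 625 + 865 + 1,925) = 5,460. DTI = 5,460/13,550 = 40.3% > 36% — standard DTI limit exceeded.
Reserves = 8,280/1,925 = 4.3 months ≥ 2
40.3% falls in the override range (36%–41%), so the compensating-factor test applies.
Reserves 4.3 < 6 months; credit score 798 ≥ 660.
Override conditions not both satisfied; exception does not apply.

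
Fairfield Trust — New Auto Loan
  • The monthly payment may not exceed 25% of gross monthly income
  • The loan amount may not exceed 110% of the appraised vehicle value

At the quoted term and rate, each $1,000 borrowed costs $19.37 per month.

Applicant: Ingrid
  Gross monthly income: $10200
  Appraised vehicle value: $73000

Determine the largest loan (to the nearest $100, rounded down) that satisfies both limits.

$80,300

Payment cap: 25% × $10,200 = $2,550/month.
At $19.37 per $1,000, that supports 2,550/19.37 × 1,000 ≈ $131,646 → $131,600.
LTV cap: 110% × $73,000 = $80,300 → $80,300.
Binding constraint: loan-to-value.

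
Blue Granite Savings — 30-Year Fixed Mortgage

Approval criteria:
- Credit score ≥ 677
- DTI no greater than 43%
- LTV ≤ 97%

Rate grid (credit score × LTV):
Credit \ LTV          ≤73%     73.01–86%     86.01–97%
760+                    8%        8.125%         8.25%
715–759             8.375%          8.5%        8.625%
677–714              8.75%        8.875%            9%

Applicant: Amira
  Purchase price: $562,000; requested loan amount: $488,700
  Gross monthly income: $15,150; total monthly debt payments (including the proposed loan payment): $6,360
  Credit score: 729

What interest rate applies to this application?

Credit score 729 ≥ 677; DTI: 6,360 ÷ 15,150 = 42%, within the 43% cap
LTV: 488,700 ÷ 562,000 = 87%, within 97% cap
Credit 729 → row 715–759; LTV 87% → column 86.01–97%. Grid cell → 8.625%.

8.625%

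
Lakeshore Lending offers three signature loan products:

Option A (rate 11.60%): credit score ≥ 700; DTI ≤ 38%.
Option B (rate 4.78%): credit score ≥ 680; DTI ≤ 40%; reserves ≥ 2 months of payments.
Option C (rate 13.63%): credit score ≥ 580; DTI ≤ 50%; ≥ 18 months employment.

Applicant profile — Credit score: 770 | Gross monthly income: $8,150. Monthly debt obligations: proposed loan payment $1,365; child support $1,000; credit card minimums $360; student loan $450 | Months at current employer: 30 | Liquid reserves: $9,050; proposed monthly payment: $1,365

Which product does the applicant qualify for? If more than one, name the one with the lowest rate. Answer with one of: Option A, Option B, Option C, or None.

Option B

Total debts = (1,365 + 1,000 + 360 + 450) = 3,175; DTI = 3,175/8,150 = 39%.
Reserves = 9,050/1,365 = 6.6 months.
Option A: score 770 ≥ 700; DTI 39% > 38% → does not qualify.
Option B: score 770 ≥ 680; DTI 39% ≤ 40%; reserves 6.6 ≥ 2 mo → qualifies.
Option C: score 770 ≥ 580; DTI 39% ≤ 50%; employment 30 ≥ 18 mo → qualifies.
Qualifying: Option B, Option C. Lowest rate is 4.78% → Option B.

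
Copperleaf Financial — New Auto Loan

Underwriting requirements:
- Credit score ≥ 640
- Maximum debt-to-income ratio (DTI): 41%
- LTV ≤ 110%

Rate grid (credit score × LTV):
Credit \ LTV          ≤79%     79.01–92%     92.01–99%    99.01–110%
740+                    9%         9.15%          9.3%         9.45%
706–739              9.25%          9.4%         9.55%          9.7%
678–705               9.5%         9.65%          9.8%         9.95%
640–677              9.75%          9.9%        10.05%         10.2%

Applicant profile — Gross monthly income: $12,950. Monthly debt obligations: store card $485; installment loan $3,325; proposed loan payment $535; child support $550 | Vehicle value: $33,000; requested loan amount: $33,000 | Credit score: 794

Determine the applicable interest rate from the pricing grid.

Credit score 794 ≥ 640; Total monthly debts = (485 + 3,325 + 535 + 550) = 4,895. DTI: 4,895 ÷ 12,950 = 37.8%, within the 41% cap
LTV = 33,000/33,000 = 100% ≤ 110%
Score 794 is in the 740+ band; LTV 100% is in the 99.01–110% band → 9.45%.

9.45%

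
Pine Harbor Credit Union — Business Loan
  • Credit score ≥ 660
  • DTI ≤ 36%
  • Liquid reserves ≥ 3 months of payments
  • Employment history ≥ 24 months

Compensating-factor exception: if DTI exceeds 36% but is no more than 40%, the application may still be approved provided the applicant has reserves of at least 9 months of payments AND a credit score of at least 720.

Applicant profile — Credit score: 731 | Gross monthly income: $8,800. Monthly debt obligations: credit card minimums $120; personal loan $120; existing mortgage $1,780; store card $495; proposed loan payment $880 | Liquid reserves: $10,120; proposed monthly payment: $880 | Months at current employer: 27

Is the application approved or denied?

Approved

Credit score 731 ≥ 660 (meets base)
Total debts = (120 + 120 + 1,780 + 495 + 880) = 3,395. DTI: 3,395 ÷ 8,800 = 38.6%, over the 36% base limit.
Reserves = 10,120/880 = 11.5 months ≥ 3
Employment 27 ≥ 24 months
38.6% falls in the override range (36%–40%), so the compensating-factor test applies.
Override check — reserves: 11.5 mo (ok); score: 731 (ok).
Both override conditions satisfied; DTI exception granted.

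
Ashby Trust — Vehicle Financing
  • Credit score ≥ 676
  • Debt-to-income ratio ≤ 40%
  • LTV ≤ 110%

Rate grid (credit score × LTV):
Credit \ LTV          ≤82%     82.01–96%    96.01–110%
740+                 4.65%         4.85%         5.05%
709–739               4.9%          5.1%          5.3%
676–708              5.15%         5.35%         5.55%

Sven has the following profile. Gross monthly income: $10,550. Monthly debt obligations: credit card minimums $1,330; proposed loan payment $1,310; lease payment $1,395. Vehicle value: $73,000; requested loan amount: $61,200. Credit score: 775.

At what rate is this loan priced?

Credit score 775 ≥ 676; Total monthly debts = (1,330 + 1,310 + 1,395) = 4,035. DTI: 4,035 ÷ 10,550 = 38.2%, within the 40% cap
LTV: 61,200 ÷ 73,000 = 83.8%, within 110% cap
Credit 775 → row 740+; LTV 83.8% → column 82.01–96%. Grid cell → 4.85%.

4.85%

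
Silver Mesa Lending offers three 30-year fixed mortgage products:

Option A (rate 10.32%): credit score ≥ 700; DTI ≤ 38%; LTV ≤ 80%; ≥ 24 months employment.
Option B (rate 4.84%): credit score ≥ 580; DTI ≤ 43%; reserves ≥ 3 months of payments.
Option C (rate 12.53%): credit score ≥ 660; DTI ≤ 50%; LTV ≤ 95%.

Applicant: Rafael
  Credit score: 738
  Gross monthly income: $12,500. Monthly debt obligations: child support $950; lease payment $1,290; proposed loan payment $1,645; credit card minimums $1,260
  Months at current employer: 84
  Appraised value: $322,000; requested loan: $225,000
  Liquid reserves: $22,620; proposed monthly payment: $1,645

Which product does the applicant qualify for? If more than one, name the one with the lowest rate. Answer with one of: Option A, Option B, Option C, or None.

Total debts = (950 + 1,290 + 1,645 + 1,260) = 5,145; DTI = 5,145/12,500 = 41.2%.
LTV = 225,000/322,000 = 69.9%.
Reserves = 22,620/1,645 = 13.8 months.
Option A: score 738 ≥ 700; DTI 41.2% > 38%; LTV 69.9% ≤ 80%; employment 84 ≥ 24 mo → does not qualify.
Option B: score 738 ≥ 580; DTI 41.2% ≤ 43%; reserves 13.8 ≥ 3 mo → qualifies.
Option C: score 738 ≥ 660; DTI 41.2% ≤ 50%; LTV 69.9% ≤ 95% → qualifies.
Qualifying: Option B, Option C. Lowest rate is 4.84% → Option B.

Option B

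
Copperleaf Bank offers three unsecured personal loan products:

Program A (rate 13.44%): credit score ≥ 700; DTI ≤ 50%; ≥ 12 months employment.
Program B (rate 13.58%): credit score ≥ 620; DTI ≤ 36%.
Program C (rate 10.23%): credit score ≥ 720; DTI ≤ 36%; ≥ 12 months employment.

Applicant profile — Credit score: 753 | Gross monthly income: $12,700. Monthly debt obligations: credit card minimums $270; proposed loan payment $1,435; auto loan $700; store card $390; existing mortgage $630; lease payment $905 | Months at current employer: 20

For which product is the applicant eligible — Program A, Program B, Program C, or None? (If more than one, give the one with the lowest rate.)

Total debts = (270 + 1,435 + 700 + 390 + 630 + 905) = 4,330; DTI = 4,330/12,700 = 34.1%.
Program A: score 753 ≥ 700; DTI 34.1% ≤ 50%; employment 20 ≥ 12 mo → qualifies.
Program B: score 753 ≥ 620; DTI 34.1% ≤ 36% → qualifies.
Program C: score 753 ≥ 720; DTI 34.1% ≤ 36%; employment 20 ≥ 12 mo → qualifies.
Qualifying: Program A, Program B, Program C. Lowest rate is 10.23% → Program C.

Program C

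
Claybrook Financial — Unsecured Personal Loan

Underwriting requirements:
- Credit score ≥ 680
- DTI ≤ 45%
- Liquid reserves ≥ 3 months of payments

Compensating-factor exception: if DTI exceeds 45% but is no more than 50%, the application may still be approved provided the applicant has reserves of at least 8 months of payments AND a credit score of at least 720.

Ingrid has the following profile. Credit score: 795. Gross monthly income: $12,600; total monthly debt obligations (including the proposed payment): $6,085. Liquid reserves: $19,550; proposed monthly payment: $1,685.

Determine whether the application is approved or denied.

Approved

Credit score 795 ≥ 680 (meets base)
DTI = 6,085/12,600 = 48.3% > 45% — standard DTI limit exceeded.
Liquid reserves cover 19,550/1,685 = 11.6 months — ≥ 3 required
48.3% falls in the override range (45%–50%), so the compensating-factor test applies.
Reserves 11.6 ≥ 8 months; credit score 795 ≥ 720.
Both override conditions satisfied; DTI exception granted.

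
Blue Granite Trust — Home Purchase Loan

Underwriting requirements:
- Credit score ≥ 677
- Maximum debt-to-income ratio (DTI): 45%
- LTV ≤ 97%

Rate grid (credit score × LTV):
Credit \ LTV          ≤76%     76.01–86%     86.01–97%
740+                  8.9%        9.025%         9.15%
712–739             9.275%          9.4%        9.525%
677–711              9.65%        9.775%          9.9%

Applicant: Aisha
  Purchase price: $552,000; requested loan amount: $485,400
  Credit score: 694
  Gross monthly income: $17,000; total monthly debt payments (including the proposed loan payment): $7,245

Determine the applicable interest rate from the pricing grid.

Credit score 694 ≥ 677; Debt-to-income = 7,245/17,000 = 42.6% — meets 45% limit
LTV: 485,400 ÷ 552,000 = 87.9%, within 97% cap
Row: 694 falls in 677–711. Column: 87.9% falls in 86.01–97%. Rate = 9.9%.

9.9%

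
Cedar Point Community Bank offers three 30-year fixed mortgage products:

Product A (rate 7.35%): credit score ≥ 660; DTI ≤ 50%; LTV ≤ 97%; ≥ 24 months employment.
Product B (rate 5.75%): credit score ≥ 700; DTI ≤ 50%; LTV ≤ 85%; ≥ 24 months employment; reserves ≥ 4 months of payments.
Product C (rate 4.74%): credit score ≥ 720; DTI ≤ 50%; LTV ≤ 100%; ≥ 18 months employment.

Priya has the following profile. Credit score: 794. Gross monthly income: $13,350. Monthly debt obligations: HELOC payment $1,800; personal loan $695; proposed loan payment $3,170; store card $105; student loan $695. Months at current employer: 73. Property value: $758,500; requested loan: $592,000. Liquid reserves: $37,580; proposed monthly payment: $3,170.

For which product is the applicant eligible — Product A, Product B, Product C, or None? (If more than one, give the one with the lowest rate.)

Total debts = (1,800 + 695 + 3,170 + 105 + 695) = 6,465; DTI = 6,465/13,350 = 48.4%.
LTV = 592,000/758,500 = 78%.
Reserves = 37,580/3,170 = 11.9 months.
Product A: score 794 ≥ 660; DTI 48.4% ≤ 50%; LTV 78% ≤ 97%; employment 73 ≥ 24 mo → qualifies.
Product B: score 794 ≥ 700; DTI 48.4% ≤ 50%; LTV 78% ≤ 85%; employment 73 ≥ 24 mo; reserves 11.9 ≥ 4 mo → qualifies.
Product C: score 794 ≥ 720; DTI 48.4% ≤ 50%; LTV 78% ≤ 100%; employment 73 ≥ 18 mo → qualifies.
Qualifying: Product A, Product B, Product C. Lowest rate is 4.74% → Product C.

Product C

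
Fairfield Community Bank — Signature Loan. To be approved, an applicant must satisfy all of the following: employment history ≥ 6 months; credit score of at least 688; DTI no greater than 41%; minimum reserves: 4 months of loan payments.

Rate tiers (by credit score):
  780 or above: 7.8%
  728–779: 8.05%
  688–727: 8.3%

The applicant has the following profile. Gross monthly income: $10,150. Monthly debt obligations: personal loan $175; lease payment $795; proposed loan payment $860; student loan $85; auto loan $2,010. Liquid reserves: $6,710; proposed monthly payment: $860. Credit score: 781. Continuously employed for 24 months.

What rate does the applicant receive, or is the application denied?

Approved at 7.8%

Credit score 781 ≥ 688 (meets minimum)
Reserves = 6,710/860 = 7.8 months ≥ 4
Employment 24 ≥ 6 months
Total monthly debts = (175 + 795 + 860 + 85 + 2,010) = 3,925. DTI = 3,925/10,150 = 38.7% ≤ 41%
All requirements met. Score 781 falls in the 780 or above tier → 7.8%.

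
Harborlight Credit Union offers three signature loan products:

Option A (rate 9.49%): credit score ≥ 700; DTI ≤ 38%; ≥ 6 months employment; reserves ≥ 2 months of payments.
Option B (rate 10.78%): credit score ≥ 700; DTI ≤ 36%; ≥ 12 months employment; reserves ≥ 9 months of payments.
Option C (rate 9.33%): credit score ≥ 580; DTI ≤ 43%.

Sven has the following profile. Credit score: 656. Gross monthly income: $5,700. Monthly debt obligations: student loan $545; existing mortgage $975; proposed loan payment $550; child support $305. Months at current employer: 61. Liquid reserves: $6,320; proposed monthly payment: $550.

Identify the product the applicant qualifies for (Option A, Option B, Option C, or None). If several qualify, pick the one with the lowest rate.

Option C

Total debts = (545 + 975 + 550 + 305) = 2,375; DTI = 2,375/5,700 = 41.7%.
Reserves = 6,320/550 = 11.5 months.
Option A: score 656 < 700; DTI 41.7% > 38%; employment 61 ≥ 6 mo; reserves 11.5 ≥ 2 mo → does not qualify.
Option B: score 656 < 700; DTI 41.7% > 36%; employment 61 ≥ 12 mo; reserves 11.5 ≥ 9 mo → does not qualify.
Option C: score 656 ≥ 580; DTI 41.7% ≤ 43% → qualifies.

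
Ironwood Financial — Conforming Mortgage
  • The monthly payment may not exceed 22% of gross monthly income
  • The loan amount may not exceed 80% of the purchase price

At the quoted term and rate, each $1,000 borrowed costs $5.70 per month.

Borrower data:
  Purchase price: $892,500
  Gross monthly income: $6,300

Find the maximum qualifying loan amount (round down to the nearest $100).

Payment cap: 22% × $6,300 = $1,386/month.
At $5.70 per $1,000, that supports 1,386/5.70 × 1,000 ≈ $243,157 → $243,100.
LTV cap: 80% × $892,500 = $714,000 → $714,000.
Binding constraint: payment-to-income.

$243,100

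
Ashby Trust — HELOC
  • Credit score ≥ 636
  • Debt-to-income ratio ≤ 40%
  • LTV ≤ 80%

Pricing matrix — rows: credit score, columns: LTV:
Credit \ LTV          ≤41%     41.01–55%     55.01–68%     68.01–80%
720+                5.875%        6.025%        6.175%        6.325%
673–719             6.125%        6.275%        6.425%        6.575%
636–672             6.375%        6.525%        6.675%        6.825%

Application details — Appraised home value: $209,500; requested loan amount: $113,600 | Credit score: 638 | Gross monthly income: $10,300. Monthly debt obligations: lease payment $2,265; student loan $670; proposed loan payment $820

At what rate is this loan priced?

Credit score 638 ≥ 636; Total monthly debts = (2,265 + 670 + 820) = 3,755. Debt-to-income = 3,755/10,300 = 36.5% — meets 40% limit
LTV: 113,600 ÷ 209,500 = 54.2%, within 80% cap
Row: 638 falls in 636–672. Column: 54.2% falls in 41.01–55%. Rate = 6.525%.

6.525%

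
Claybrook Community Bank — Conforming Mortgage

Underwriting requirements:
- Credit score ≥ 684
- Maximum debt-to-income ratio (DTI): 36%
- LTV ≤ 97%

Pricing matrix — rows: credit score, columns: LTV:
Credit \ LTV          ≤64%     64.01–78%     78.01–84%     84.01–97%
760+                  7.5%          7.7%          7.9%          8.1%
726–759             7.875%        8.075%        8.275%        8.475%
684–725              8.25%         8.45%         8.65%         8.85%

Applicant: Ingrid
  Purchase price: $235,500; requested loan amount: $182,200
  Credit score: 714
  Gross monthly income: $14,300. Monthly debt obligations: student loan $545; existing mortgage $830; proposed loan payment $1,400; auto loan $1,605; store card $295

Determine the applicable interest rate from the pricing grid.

8.45%

Credit score 714 ≥ 684; Total monthly debts = (545 + 830 + 1,400 + 1,605 + 295) = 4,675. DTI = 4,675/14,300 = 32.7% ≤ 36%
Loan-to-value = 182,200/235,500 = 77.4% — pass (97% max)
Score 714 is in the 684–725 band; LTV 77.4% is in the 64.01–78% band → 8.45%.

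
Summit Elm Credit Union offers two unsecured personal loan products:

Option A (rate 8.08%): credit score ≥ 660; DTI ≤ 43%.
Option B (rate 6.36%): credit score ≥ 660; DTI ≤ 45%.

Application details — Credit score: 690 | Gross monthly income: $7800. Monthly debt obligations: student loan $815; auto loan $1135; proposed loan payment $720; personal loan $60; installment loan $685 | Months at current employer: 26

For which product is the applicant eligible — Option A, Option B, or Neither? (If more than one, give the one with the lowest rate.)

Option B

Total debts = (815 + 1,135 + 720 + 60 + 685) = 3,415; DTI = 3,415/7,800 = 43.8%.
Option A: score 690 ≥ 660; DTI 43.8% > 43% → does not qualify.
Option B: score 690 ≥ 660; DTI 43.8% ≤ 45% → qualifies.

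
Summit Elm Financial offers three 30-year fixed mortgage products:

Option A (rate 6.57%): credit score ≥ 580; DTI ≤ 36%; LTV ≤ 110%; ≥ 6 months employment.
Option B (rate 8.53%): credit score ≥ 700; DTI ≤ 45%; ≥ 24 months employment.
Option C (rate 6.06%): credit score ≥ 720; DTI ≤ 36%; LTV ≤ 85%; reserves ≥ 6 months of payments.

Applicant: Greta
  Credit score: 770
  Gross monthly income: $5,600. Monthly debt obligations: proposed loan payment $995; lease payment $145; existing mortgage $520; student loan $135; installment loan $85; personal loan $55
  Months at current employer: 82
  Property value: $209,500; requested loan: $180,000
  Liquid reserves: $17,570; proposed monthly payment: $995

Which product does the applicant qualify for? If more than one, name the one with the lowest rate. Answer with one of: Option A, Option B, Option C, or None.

Total debts = (995 + 145 + 520 + 135 + 85 + 55) = 1,935; DTI = 1,935/5,600 = 34.6%.
LTV = 180,000/209,500 = 85.9%.
Reserves = 17,570/995 = 17.7 months.
Option A: score 770 ≥ 580; DTI 34.6% ≤ 36%; LTV 85.9% ≤ 110%; employment 82 ≥ 6 mo → qualifies.
Option B: score 770 ≥ 700; DTI 34.6% ≤ 45%; employment 82 ≥ 24 mo → qualifies.
Option C: score 770 ≥ 720; DTI 34.6% ≤ 36%; LTV 85.9% > 85%; reserves 17.7 ≥ 6 mo → does not qualify.
Qualifying: Option A, Option B. Lowest rate is 6.57% → Option A.

Option A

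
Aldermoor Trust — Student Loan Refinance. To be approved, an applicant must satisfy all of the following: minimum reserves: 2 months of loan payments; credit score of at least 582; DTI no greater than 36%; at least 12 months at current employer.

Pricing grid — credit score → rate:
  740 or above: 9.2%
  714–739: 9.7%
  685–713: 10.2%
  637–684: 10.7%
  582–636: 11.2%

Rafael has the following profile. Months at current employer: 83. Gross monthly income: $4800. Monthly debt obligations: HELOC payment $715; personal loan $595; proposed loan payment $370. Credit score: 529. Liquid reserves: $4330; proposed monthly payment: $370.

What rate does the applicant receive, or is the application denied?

Credit score 529 < 582 (below minimum)
Total monthly debts = (715 + 595 + 370) = 1,680. DTI: 1,680 ÷ 4,800 = 35%, within the 36% cap
Reserves: 4,330 ÷ 370 = 11.7 months (meets 2-month minimum)
Employment 83 ≥ 12 months
Not all requirements met → denied.

Denied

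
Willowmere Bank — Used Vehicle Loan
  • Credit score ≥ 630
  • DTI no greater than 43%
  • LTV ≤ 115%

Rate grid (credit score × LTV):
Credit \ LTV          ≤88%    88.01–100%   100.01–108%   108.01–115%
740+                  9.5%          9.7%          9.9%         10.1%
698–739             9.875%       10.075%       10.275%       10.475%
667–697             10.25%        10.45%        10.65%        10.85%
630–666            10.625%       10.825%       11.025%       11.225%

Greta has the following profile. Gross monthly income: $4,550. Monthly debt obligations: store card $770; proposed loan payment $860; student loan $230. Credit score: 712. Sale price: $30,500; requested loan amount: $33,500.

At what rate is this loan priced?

10.475%

Credit score 712 ≥ 630; Total monthly debts = (770 + 860 + 230) = 1,860. DTI = 1,860/4,550 = 40.9% ≤ 43%
Loan-to-value = 33,500/30,500 = 109.8% — pass (115% max)
Credit 712 → row 698–739; LTV 109.8% → column 108.01–115%. Grid cell → 10.475%.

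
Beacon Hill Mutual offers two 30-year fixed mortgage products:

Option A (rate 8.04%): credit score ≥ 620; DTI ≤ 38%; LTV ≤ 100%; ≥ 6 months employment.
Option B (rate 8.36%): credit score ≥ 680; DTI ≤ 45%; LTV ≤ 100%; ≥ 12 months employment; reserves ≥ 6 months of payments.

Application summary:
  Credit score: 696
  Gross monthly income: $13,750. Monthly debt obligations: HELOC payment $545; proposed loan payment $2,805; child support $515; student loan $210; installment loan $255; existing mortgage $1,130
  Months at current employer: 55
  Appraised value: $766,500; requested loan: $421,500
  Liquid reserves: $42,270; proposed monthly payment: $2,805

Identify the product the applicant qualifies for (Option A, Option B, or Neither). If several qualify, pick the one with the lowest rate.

Total debts = (545 + 2,805 + 515 + 210 + 255 + 1,130) = 5,460; DTI = 5,460/13,750 = 39.7%.
LTV = 421,500/766,500 = 55%.
Reserves = 42,270/2,805 = 15.1 months.
Option A: score 696 ≥ 620; DTI 39.7% > 38%; LTV 55% ≤ 100%; employment 55 ≥ 6 mo → does not qualify.
Option B: score 696 ≥ 680; DTI 39.7% ≤ 45%; LTV 55% ≤ 100%; employment 55 ≥ 12 mo; reserves 15.1 ≥ 6 mo → qualifies.

Option B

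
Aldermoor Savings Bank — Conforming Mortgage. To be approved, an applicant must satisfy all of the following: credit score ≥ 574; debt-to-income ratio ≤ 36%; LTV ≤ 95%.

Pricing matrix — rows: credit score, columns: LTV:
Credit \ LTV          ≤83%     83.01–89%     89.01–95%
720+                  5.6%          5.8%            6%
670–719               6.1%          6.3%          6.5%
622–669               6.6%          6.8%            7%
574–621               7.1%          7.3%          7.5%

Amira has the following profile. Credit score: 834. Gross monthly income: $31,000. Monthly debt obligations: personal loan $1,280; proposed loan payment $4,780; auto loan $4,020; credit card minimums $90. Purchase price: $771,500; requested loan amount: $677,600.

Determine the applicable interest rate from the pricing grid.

5.8%

Credit score 834 ≥ 574; Total monthly debts = (1,280 + 4,780 + 4,020 + 90) = 10,170. Debt-to-income = 10,170/31,000 = 32.8% — meets 36% limit
Loan-to-value = 677,600/771,500 = 87.8% — pass (95% max)
Score 834 is in the 720+ band; LTV 87.8% is in the 83.01–89% band → 5.8%.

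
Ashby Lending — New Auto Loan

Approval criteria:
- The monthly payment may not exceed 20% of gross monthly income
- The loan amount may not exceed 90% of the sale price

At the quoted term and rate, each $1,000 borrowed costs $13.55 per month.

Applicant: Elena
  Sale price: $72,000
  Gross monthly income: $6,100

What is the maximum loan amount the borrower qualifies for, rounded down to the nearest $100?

Payment cap: 20% × $6,100 = $1,220/month.
At $13.55 per $1,000, that supports 1,220/13.55 × 1,000 ≈ $90,036 → $90,000.
LTV cap: 90% × $72,000 = $64,800 → $64,800.
Binding constraint: loan-to-value.

$64,800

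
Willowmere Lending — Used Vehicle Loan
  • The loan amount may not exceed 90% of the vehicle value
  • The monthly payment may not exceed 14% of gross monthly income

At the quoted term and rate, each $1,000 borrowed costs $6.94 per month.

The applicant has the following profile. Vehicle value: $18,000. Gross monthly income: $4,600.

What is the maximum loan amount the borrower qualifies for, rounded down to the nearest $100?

Payment cap: 14% × $4,600 = $644/month.
At $6.94 per $1,000, that supports 644/6.94 × 1,000 ≈ $92,795 → $92,700.
LTV cap: 90% × $18,000 = $16,200 → $16,200.
Binding constraint: loan-to-value.

$16,200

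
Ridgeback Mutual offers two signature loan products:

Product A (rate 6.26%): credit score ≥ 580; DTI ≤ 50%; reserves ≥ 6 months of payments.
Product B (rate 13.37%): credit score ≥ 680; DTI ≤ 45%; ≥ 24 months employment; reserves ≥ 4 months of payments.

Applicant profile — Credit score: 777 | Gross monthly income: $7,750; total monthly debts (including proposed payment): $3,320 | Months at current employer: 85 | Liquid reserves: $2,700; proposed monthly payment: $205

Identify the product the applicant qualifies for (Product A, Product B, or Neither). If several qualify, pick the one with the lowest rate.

Product A

DTI = 3,320/7,750 = 42.8%.
Reserves = 2,700/205 = 13.2 months.
Product A: score 777 ≥ 580; DTI 42.8% ≤ 50%; reserves 13.2 ≥ 6 mo → qualifies.
Product B: score 777 ≥ 680; DTI 42.8% ≤ 45%; employment 85 ≥ 24 mo; reserves 13.2 ≥ 4 mo → qualifies.
Qualifying: Product A, Product B. Lowest rate is 6.26% → Product A.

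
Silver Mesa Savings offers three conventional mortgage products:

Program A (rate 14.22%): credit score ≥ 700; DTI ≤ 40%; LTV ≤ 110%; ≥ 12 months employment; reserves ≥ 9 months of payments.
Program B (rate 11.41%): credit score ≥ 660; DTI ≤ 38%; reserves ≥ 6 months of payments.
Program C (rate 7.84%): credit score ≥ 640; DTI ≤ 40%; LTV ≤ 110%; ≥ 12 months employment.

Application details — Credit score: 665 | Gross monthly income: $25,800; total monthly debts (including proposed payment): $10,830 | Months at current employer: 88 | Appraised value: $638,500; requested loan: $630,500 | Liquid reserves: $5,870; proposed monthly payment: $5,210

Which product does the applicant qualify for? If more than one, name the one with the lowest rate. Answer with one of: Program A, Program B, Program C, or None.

None

DTI = 10,830/25,800 = 42%.
LTV = 630,500/638,500 = 98.7%.
Reserves = 5,870/5,210 = 1.1 months.
Program A: score 665 < 700; DTI 42% > 40%; LTV 98.7% ≤ 110%; employment 88 ≥ 12 mo; reserves 1.1 < 9 mo → does not qualify.
Program B: score 665 ≥ 660; DTI 42% > 38%; reserves 1.1 < 6 mo → does not qualify.
Program C: score 665 ≥ 640; DTI 42% > 40%; LTV 98.7% ≤ 110%; employment 88 ≥ 12 mo → does not qualify.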